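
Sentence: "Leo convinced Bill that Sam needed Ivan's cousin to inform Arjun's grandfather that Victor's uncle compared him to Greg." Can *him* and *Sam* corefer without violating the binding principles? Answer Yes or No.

Yes

*Sam* is an R-expression; Principle C requires it to be free (not bound by any c-commanding expression).
— him: object of the clause headed by 'compared'; the pronoun does not c-command the R-expression — coreference allowed.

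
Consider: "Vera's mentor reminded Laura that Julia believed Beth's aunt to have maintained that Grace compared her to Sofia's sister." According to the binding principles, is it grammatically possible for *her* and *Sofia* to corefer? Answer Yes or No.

No

*her* is a pronoun; Principle B requires it to be free in its binding domain — the clause headed by 'compared'.
— Sofia: possessor inside the second object DP of the clause headed by 'compared'; is c-commanded by the pronoun; coreference would bind this R-expression — blocked (Principle C).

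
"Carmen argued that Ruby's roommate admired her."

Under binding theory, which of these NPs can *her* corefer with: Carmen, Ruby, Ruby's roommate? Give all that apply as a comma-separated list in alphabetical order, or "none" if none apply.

Carmen, Ruby

*her* is a pronoun; Principle B requires it to be free in its binding domain — the clause headed by 'admired'.
— Carmen: subject of the matrix clause; c-commands the pronoun but lies outside its binding domain — allowed.
— Ruby: possessor inside the subject DP of the clause headed by 'admired'; does not c-command the pronoun — Principle B does not apply; allowed.
— Ruby's roommate: subject of the clause headed by 'admired'; c-commands the pronoun within its binding domain — blocked (Principle B).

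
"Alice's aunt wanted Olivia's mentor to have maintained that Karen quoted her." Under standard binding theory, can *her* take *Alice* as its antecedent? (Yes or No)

*her* is a pronoun; Principle B requires it to be free in its binding domain — the clause headed by 'quoted'.
— Alice: possessor inside the subject DP of the matrix clause; does not c-command the pronoun — Principle B does not apply; allowed.

Yes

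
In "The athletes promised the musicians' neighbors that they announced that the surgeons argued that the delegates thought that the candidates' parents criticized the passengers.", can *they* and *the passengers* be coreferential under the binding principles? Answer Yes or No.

*the passengers* is an R-expression; Principle C requires it to be free (not bound by any c-commanding expression).
— they: subject of the clause headed by 'announced'; the pronoun c-commands the R-expression — coreference blocked (Principle C).

No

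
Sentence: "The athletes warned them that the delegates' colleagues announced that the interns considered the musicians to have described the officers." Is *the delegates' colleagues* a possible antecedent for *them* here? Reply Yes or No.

*them* is a pronoun; Principle B requires it to be free in its binding domain — the matrix clause.
— the delegates' colleagues: subject of the clause headed by 'announced'; is c-commanded by the pronoun; coreference would bind this R-expression — blocked (Principle C).

No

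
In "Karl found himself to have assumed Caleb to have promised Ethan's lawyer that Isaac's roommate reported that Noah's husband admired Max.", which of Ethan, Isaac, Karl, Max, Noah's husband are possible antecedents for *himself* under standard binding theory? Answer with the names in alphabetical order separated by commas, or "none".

Karl

*himself* is a reflexive; Principle A requires it to be bound within its binding domain — the matrix clause.
— Ethan: possessor inside the object DP of the clause headed by 'promised'; does not c-command the reflexive — cannot bind it (Principle A).
— Isaac: possessor inside the subject DP of the clause headed by 'reported'; does not c-command the reflexive — cannot bind it (Principle A).
— Karl: subject of the matrix clause; c-commands the reflexive within its binding domain — allowed (Principle A).
— Max: object of the clause headed by 'admired'; does not c-command the reflexive — cannot bind it (Principle A).
— Noah's husband: subject of the clause headed by 'admired'; does not c-command the reflexive — cannot bind it (Principle A).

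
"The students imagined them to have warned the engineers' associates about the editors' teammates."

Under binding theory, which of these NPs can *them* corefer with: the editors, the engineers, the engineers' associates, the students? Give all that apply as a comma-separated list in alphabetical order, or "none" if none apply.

*them* is a pronoun; Principle B requires it to be free in its binding domain — the matrix clause.
— the editors: possessor inside the second object DP of the clause headed by 'warned'; is c-commanded by the pronoun; coreference would bind this R-expression — blocked (Principle C).
— the engineers: possessor inside the object DP of the clause headed by 'warned'; is c-commanded by the pronoun; coreference would bind this R-expression — blocked (Principle C).
— the engineers' associates: object of the clause headed by 'warned'; is c-commanded by the pronoun; coreference would bind this R-expression — blocked (Principle C).
— the students: subject of the matrix clause; c-commands the pronoun within its binding domain — blocked (Principle B).

none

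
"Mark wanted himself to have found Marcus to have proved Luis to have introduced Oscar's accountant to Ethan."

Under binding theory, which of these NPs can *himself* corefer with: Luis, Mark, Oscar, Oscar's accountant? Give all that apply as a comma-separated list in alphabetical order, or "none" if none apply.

*himself* is a reflexive; Principle A requires it to be bound within its binding domain — the matrix clause.
— Luis: subject of the clause headed by 'introduced'; does not c-command the reflexive — cannot bind it (Principle A).
— Mark: subject of the matrix clause; c-commands the reflexive within its binding domain — allowed (Principle A).
— Oscar: possessor inside the object DP of the clause headed by 'introduced'; does not c-command the reflexive — cannot bind it (Principle A).
— Oscar's accountant: object of the clause headed by 'introduced'; does not c-command the reflexive — cannot bind it (Principle A).

Mark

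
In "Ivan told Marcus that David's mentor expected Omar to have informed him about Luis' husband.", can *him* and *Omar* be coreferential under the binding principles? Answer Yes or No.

No

*Omar* is an R-expression; Principle C requires it to be free (not bound by any c-commanding expression).
— him: object of the clause headed by 'informed'; the R-expression locally c-commands the pronoun — coreference blocked (Principle B on the pronoun).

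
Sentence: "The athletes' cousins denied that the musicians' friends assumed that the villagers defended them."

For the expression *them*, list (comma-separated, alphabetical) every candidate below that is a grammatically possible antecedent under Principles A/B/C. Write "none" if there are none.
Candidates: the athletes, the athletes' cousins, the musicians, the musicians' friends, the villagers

the athletes, the athletes' cousins, the musicians, the musicians' friends

*them* is a pronoun; Principle B requires it to be free in its binding domain — the clause headed by 'defended'.
— the athletes: possessor inside the subject DP of the matrix clause; does not c-command the pronoun — Principle B does not apply; allowed.
— the athletes' cousins: subject of the matrix clause; c-commands the pronoun but lies outside its binding domain — allowed.
— the musicians: possessor inside the subject DP of the clause headed by 'assumed'; does not c-command the pronoun — Principle B does not apply; allowed.
— the musicians' friends: subject of the clause headed by 'assumed'; c-commands the pronoun but lies outside its binding domain — allowed.
— the villagers: subject of the clause headed by 'defended'; c-commands the pronoun within its binding domain — blocked (Principle B).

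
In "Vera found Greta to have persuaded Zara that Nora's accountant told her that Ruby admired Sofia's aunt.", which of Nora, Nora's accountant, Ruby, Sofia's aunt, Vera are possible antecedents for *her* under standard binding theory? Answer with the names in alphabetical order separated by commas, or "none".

*her* is a pronoun; Principle B requires it to be free in its binding domain — the clause headed by 'told'.
— Nora: possessor inside the subject DP of the clause headed by 'told'; does not c-command the pronoun — Principle B does not apply; allowed.
— Nora's accountant: subject of the clause headed by 'told'; c-commands the pronoun within its binding domain — blocked (Principle B).
— Ruby: subject of the clause headed by 'admired'; is c-commanded by the pronoun; coreference would bind this R-expression — blocked (Principle C).
— Sofia's aunt: object of the clause headed by 'admired'; is c-commanded by the pronoun; coreference would bind this R-expression — blocked (Principle C).
— Vera: subject of the matrix clause; c-commands the pronoun but lies outside its binding domain — allowed.

Nora, Vera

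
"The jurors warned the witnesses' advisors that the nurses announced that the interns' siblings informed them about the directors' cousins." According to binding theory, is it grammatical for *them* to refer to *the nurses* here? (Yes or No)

Yes

*the nurses* is an R-expression; Principle C requires it to be free (not bound by any c-commanding expression).
— them: object of the clause headed by 'informed'; the pronoun does not c-command the R-expression — coreference allowed.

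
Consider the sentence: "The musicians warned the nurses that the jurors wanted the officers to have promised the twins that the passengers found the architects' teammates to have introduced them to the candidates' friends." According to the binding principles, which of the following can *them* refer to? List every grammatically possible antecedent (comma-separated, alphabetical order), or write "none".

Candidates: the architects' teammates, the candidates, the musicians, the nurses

the musicians, the nurses

*them* is a pronoun; Principle B requires it to be free in its binding domain — the clause headed by 'introduced'.
— the architects' teammates: subject of the clause headed by 'introduced'; c-commands the pronoun within its binding domain — blocked (Principle B).
— the candidates: possessor inside the second object DP of the clause headed by 'introduced'; is c-commanded by the pronoun; coreference would bind this R-expression — blocked (Principle C).
— the musicians: subject of the matrix clause; c-commands the pronoun but lies outside its binding domain — allowed.
— the nurses: object of the matrix clause; c-commands the pronoun but lies outside its binding domain — allowed.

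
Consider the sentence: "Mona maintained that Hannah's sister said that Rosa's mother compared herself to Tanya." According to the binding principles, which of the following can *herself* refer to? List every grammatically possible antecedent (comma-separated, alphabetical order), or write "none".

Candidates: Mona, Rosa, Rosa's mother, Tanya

*herself* is a reflexive; Principle A requires it to be bound within its binding domain — the clause headed by 'compared'.
— Mona: subject of the matrix clause; c-commands the reflexive but lies outside its binding domain — cannot bind it (Principle A).
— Rosa: possessor inside the subject DP of the clause headed by 'compared'; does not c-command the reflexive — cannot bind it (Principle A).
— Rosa's mother: subject of the clause headed by 'compared'; c-commands the reflexive within its binding domain — allowed (Principle A).
— Tanya: second object of the clause headed by 'compared'; does not c-command the reflexive — cannot bind it (Principle A).

Rosa's mother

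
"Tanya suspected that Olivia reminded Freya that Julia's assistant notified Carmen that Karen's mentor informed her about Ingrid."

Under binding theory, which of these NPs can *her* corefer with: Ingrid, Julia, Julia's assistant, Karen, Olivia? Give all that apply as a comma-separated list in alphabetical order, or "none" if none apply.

*her* is a pronoun; Principle B requires it to be free in its binding domain — the clause headed by 'informed'.
— Ingrid: second object of the clause headed by 'informed'; is c-commanded by the pronoun; coreference would bind this R-expression — blocked (Principle C).
— Julia: possessor inside the subject DP of the clause headed by 'notified'; does not c-command the pronoun — Principle B does not apply; allowed.
— Julia's assistant: subject of the clause headed by 'notified'; c-commands the pronoun but lies outside its binding domain — allowed.
— Karen: possessor inside the subject DP of the clause headed by 'informed'; does not c-command the pronoun — Principle B does not apply; allowed.
— Olivia: subject of the clause headed by 'reminded'; c-commands the pronoun but lies outside its binding domain — allowed.

Julia, Julia's assistant, Karen, Olivia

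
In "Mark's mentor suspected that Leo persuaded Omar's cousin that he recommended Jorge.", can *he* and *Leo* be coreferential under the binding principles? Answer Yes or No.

Yes

*Leo* is an R-expression; Principle C requires it to be free (not bound by any c-commanding expression).
— he: subject of the clause headed by 'recommended'; the pronoun does not c-command the R-expression — coreference allowed.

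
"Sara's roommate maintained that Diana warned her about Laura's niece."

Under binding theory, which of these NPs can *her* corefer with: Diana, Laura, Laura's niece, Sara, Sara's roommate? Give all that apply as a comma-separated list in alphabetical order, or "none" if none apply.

Sara, Sara's roommate

*her* is a pronoun; Principle B requires it to be free in its binding domain — the clause headed by 'warned'.
— Diana: subject of the clause headed by 'warned'; c-commands the pronoun within its binding domain — blocked (Principle B).
— Laura: possessor inside the second object DP of the clause headed by 'warned'; is c-commanded by the pronoun; coreference would bind this R-expression — blocked (Principle C).
— Laura's niece: second object of the clause headed by 'warned'; is c-commanded by the pronoun; coreference would bind this R-expression — blocked (Principle C).
— Sara: possessor inside the subject DP of the matrix clause; does not c-command the pronoun — Principle B does not apply; allowed.
— Sara's roommate: subject of the matrix clause; c-commands the pronoun but lies outside its binding domain — allowed.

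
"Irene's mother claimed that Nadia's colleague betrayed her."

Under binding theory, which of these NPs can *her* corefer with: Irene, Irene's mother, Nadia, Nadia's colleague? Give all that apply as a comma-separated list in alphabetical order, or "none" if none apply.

Irene, Irene's mother, Nadia

*her* is a pronoun; Principle B requires it to be free in its binding domain — the clause headed by 'betrayed'.
— Irene: possessor inside the subject DP of the matrix clause; does not c-command the pronoun — Principle B does not apply; allowed.
— Irene's mother: subject of the matrix clause; c-commands the pronoun but lies outside its binding domain — allowed.
— Nadia: possessor inside the subject DP of the clause headed by 'betrayed'; does not c-command the pronoun — Principle B does not apply; allowed.
— Nadia's colleague: subject of the clause headed by 'betrayed'; c-commands the pronoun within its binding domain — blocked (Principle B).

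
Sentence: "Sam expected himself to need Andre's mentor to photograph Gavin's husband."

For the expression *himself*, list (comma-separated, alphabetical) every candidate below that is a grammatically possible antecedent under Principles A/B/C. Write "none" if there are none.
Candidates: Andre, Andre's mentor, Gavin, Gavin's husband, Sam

Sam

*himself* is a reflexive; Principle A requires it to be bound within its binding domain — the matrix clause.
— Andre: possessor inside the subject DP of the clause headed by 'photograph'; does not c-command the reflexive — cannot bind it (Principle A).
— Andre's mentor: subject of the clause headed by 'photograph'; does not c-command the reflexive — cannot bind it (Principle A).
— Gavin: possessor inside the object DP of the clause headed by 'photograph'; does not c-command the reflexive — cannot bind it (Principle A).
— Gavin's husband: object of the clause headed by 'photograph'; does not c-command the reflexive — cannot bind it (Principle A).
— Sam: subject of the matrix clause; c-commands the reflexive within its binding domain — allowed (Principle A).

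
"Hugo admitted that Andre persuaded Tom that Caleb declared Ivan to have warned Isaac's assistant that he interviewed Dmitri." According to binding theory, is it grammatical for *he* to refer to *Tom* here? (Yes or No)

*Tom* is an R-expression; Principle C requires it to be free (not bound by any c-commanding expression).
— he: subject of the clause headed by 'interviewed'; the pronoun does not c-command the R-expression — coreference allowed.

Yes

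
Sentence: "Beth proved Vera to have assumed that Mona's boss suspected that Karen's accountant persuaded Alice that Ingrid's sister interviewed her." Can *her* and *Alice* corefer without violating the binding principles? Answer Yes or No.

Yes

*Alice* is an R-expression; Principle C requires it to be free (not bound by any c-commanding expression).
— her: object of the clause headed by 'interviewed'; the pronoun does not c-command the R-expression — coreference allowed.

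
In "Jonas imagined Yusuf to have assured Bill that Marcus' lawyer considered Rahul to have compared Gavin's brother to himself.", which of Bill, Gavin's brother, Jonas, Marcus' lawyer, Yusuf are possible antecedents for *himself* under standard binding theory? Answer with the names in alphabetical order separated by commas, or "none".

Gavin's brother

*himself* is a reflexive; Principle A requires it to be bound within its binding domain — the clause headed by 'compared'.
— Bill: object of the clause headed by 'assured'; c-commands the reflexive but lies outside its binding domain — cannot bind it (Principle A).
— Gavin's brother: object of the clause headed by 'compared'; c-commands the reflexive within its binding domain — allowed (Principle A).
— Jonas: subject of the matrix clause; c-commands the reflexive but lies outside its binding domain — cannot bind it (Principle A).
— Marcus' lawyer: subject of the clause headed by 'considered'; c-commands the reflexive but lies outside its binding domain — cannot bind it (Principle A).
— Yusuf: subject of the clause headed by 'assured'; c-commands the reflexive but lies outside its binding domain — cannot bind it (Principle A).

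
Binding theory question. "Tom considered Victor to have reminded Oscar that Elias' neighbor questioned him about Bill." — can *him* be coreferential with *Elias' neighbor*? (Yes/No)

*him* is a pronoun; Principle B requires it to be free in its binding domain — the clause headed by 'questioned'.
— Elias' neighbor: subject of the clause headed by 'questioned'; c-commands the pronoun within its binding domain — blocked (Principle B).

No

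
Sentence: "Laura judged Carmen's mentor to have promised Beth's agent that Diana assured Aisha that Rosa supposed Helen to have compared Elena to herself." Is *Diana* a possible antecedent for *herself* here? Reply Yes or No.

No

*herself* is a reflexive; Principle A requires it to be bound within its binding domain — the clause headed by 'compared'.
— Diana: subject of the clause headed by 'assured'; c-commands the reflexive but lies outside its binding domain — cannot bind it (Principle A).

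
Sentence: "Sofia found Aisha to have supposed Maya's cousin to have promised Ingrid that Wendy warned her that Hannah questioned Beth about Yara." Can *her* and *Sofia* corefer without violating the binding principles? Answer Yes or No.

*Sofia* is an R-expression; Principle C requires it to be free (not bound by any c-commanding expression).
— her: object of the clause headed by 'warned'; the pronoun does not c-command the R-expression — coreference allowed.

Yes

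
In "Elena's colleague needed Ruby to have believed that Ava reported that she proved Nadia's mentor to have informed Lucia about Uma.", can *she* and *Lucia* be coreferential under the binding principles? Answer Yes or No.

*Lucia* is an R-expression; Principle C requires it to be free (not bound by any c-commanding expression).
— she: subject of the clause headed by 'proved'; the pronoun c-commands the R-expression — coreference blocked (Principle C).

No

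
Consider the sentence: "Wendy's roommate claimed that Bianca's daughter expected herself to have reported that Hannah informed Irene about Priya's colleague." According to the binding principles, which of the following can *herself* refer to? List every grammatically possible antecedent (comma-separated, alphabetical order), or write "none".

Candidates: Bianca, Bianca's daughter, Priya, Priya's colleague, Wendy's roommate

Bianca's daughter

*herself* is a reflexive; Principle A requires it to be bound within its binding domain — the clause headed by 'expected'.
— Bianca: possessor inside the subject DP of the clause headed by 'expected'; does not c-command the reflexive — cannot bind it (Principle A).
— Bianca's daughter: subject of the clause headed by 'expected'; c-commands the reflexive within its binding domain — allowed (Principle A).
— Priya: possessor inside the second object DP of the clause headed by 'informed'; does not c-command the reflexive — cannot bind it (Principle A).
— Priya's colleague: second object of the clause headed by 'informed'; does not c-command the reflexive — cannot bind it (Principle A).
— Wendy's roommate: subject of the matrix clause; c-commands the reflexive but lies outside its binding domain — cannot bind it (Principle A).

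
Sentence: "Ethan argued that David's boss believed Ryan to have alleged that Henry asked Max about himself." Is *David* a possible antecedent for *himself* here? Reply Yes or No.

No

*himself* is a reflexive; Principle A requires it to be bound within its binding domain — the clause headed by 'asked'.
— David: possessor inside the subject DP of the clause headed by 'believed'; does not c-command the reflexive — cannot bind it (Principle A).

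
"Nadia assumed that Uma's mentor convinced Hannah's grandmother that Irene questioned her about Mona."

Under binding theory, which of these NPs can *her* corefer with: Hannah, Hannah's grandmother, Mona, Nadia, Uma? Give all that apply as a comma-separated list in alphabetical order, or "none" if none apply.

*her* is a pronoun; Principle B requires it to be free in its binding domain — the clause headed by 'questioned'.
— Hannah: possessor inside the object DP of the clause headed by 'convinced'; does not c-command the pronoun — Principle B does not apply; allowed.
— Hannah's grandmother: object of the clause headed by 'convinced'; c-commands the pronoun but lies outside its binding domain — allowed.
— Mona: second object of the clause headed by 'questioned'; is c-commanded by the pronoun; coreference would bind this R-expression — blocked (Principle C).
— Nadia: subject of the matrix clause; c-commands the pronoun but lies outside its binding domain — allowed.
— Uma: possessor inside the subject DP of the clause headed by 'convinced'; does not c-command the pronoun — Principle B does not apply; allowed.

Hannah, Hannah's grandmother, Nadia, Uma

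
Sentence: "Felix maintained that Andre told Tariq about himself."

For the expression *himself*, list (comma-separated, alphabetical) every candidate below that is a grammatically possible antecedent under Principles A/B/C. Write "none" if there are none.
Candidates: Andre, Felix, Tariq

*himself* is a reflexive; Principle A requires it to be bound within its binding domain — the clause headed by 'told'.
— Andre: subject of the clause headed by 'told'; c-commands the reflexive within its binding domain — allowed (Principle A).
— Felix: subject of the matrix clause; c-commands the reflexive but lies outside its binding domain — cannot bind it (Principle A).
— Tariq: object of the clause headed by 'told'; c-commands the reflexive within its binding domain — allowed (Principle A).

Andre, Tariq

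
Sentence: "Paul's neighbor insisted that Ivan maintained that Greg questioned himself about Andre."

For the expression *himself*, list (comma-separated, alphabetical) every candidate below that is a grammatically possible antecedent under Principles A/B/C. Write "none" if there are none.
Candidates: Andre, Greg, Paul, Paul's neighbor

*himself* is a reflexive; Principle A requires it to be bound within its binding domain — the clause headed by 'questioned'.
— Andre: second object of the clause headed by 'questioned'; does not c-command the reflexive — cannot bind it (Principle A).
— Greg: subject of the clause headed by 'questioned'; c-commands the reflexive within its binding domain — allowed (Principle A).
— Paul: possessor inside the subject DP of the matrix clause; does not c-command the reflexive — cannot bind it (Principle A).
— Paul's neighbor: subject of the matrix clause; c-commands the reflexive but lies outside its binding domain — cannot bind it (Principle A).

Greg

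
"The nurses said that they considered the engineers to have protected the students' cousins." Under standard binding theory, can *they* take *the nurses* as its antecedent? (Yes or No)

*they* is a pronoun; Principle B requires it to be free in its binding domain — the clause headed by 'considered'.
— the nurses: subject of the matrix clause; c-commands the pronoun but lies outside its binding domain — allowed.

Yes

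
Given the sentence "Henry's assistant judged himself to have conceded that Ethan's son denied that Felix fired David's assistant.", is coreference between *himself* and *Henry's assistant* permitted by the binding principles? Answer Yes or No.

Yes

*himself* is a reflexive; Principle A requires it to be bound within its binding domain — the matrix clause.
— Henry's assistant: subject of the matrix clause; c-commands the reflexive within its binding domain — allowed (Principle A).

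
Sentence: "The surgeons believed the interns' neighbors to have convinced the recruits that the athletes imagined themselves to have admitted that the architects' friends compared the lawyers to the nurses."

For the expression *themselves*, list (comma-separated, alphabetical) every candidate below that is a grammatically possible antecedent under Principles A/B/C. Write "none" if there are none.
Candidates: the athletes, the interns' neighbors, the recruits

the athletes

*themselves* is a reflexive; Principle A requires it to be bound within its binding domain — the clause headed by 'imagined'.
— the athletes: subject of the clause headed by 'imagined'; c-commands the reflexive within its binding domain — allowed (Principle A).
— the interns' neighbors: subject of the clause headed by 'convinced'; c-commands the reflexive but lies outside its binding domain — cannot bind it (Principle A).
— the recruits: object of the clause headed by 'convinced'; c-commands the reflexive but lies outside its binding domain — cannot bind it (Principle A).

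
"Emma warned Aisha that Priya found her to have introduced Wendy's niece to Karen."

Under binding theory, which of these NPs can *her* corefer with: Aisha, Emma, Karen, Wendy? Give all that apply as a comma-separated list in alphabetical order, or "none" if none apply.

*her* is a pronoun; Principle B requires it to be free in its binding domain — the clause headed by 'found'.
— Aisha: object of the matrix clause; c-commands the pronoun but lies outside its binding domain — allowed.
— Emma: subject of the matrix clause; c-commands the pronoun but lies outside its binding domain — allowed.
— Karen: second object of the clause headed by 'introduced'; is c-commanded by the pronoun; coreference would bind this R-expression — blocked (Principle C).
— Wendy: possessor inside the object DP of the clause headed by 'introduced'; is c-commanded by the pronoun; coreference would bind this R-expression — blocked (Principle C).

Aisha, Emma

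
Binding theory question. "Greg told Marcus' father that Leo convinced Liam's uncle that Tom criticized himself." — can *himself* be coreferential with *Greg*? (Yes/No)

*himself* is a reflexive; Principle A requires it to be bound within its binding domain — the clause headed by 'criticized'.
— Greg: subject of the matrix clause; c-commands the reflexive but lies outside its binding domain — cannot bind it (Principle A).

No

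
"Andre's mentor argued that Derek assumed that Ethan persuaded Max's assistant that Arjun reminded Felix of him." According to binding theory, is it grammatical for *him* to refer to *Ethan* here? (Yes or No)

Yes

*Ethan* is an R-expression; Principle C requires it to be free (not bound by any c-commanding expression).
— him: second object of the clause headed by 'reminded'; the pronoun does not c-command the R-expression — coreference allowed.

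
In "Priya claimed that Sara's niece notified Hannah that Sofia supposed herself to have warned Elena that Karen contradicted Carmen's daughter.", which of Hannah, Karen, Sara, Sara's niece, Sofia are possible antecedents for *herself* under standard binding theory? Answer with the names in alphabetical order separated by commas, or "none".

*herself* is a reflexive; Principle A requires it to be bound within its binding domain — the clause headed by 'supposed'.
— Hannah: object of the clause headed by 'notified'; c-commands the reflexive but lies outside its binding domain — cannot bind it (Principle A).
— Karen: subject of the clause headed by 'contradicted'; does not c-command the reflexive — cannot bind it (Principle A).
— Sara: possessor inside the subject DP of the clause headed by 'notified'; does not c-command the reflexive — cannot bind it (Principle A).
— Sara's niece: subject of the clause headed by 'notified'; c-commands the reflexive but lies outside its binding domain — cannot bind it (Principle A).
— Sofia: subject of the clause headed by 'supposed'; c-commands the reflexive within its binding domain — allowed (Principle A).

Sofia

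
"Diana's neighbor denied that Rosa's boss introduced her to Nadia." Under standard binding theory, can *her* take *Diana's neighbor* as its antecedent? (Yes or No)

Yes

*her* is a pronoun; Principle B requires it to be free in its binding domain — the clause headed by 'introduced'.
— Diana's neighbor: subject of the matrix clause; c-commands the pronoun but lies outside its binding domain — allowed.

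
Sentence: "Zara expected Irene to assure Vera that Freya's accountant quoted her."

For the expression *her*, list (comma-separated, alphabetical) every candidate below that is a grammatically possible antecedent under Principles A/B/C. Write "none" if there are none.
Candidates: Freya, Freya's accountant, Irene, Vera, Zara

*her* is a pronoun; Principle B requires it to be free in its binding domain — the clause headed by 'quoted'.
— Freya: possessor inside the subject DP of the clause headed by 'quoted'; does not c-command the pronoun — Principle B does not apply; allowed.
— Freya's accountant: subject of the clause headed by 'quoted'; c-commands the pronoun within its binding domain — blocked (Principle B).
— Irene: subject of the clause headed by 'assure'; c-commands the pronoun but lies outside its binding domain — allowed.
— Vera: object of the clause headed by 'assure'; c-commands the pronoun but lies outside its binding domain — allowed.
— Zara: subject of the matrix clause; c-commands the pronoun but lies outside its binding domain — allowed.

Freya, Irene, Vera, Zara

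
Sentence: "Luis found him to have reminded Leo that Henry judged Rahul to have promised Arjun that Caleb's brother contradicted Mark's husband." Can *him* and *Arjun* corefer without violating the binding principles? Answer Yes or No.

No

*Arjun* is an R-expression; Principle C requires it to be free (not bound by any c-commanding expression).
— him: subject of the clause headed by 'reminded'; the pronoun c-commands the R-expression — coreference blocked (Principle C).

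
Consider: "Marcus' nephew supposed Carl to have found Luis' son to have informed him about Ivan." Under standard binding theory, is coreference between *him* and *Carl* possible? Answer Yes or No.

*Carl* is an R-expression; Principle C requires it to be free (not bound by any c-commanding expression).
— him: object of the clause headed by 'informed'; the pronoun does not c-command the R-expression — coreference allowed.

Yes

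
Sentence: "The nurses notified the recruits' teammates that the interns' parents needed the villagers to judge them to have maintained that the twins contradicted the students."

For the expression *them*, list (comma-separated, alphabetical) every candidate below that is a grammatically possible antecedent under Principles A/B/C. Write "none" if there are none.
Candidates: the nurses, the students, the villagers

the nurses

*them* is a pronoun; Principle B requires it to be free in its binding domain — the clause headed by 'judge'.
— the nurses: subject of the matrix clause; c-commands the pronoun but lies outside its binding domain — allowed.
— the students: object of the clause headed by 'contradicted'; is c-commanded by the pronoun; coreference would bind this R-expression — blocked (Principle C).
— the villagers: subject of the clause headed by 'judge'; c-commands the pronoun within its binding domain — blocked (Principle B).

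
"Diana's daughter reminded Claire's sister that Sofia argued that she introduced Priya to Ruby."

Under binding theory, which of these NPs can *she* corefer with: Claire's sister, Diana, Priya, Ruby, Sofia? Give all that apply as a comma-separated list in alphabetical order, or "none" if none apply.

*she* is a pronoun; Principle B requires it to be free in its binding domain — the clause headed by 'introduced'.
— Claire's sister: object of the matrix clause; c-commands the pronoun but lies outside its binding domain — allowed.
— Diana: possessor inside the subject DP of the matrix clause; does not c-command the pronoun — Principle B does not apply; allowed.
— Priya: object of the clause headed by 'introduced'; is c-commanded by the pronoun; coreference would bind this R-expression — blocked (Principle C).
— Ruby: second object of the clause headed by 'introduced'; is c-commanded by the pronoun; coreference would bind this R-expression — blocked (Principle C).
— Sofia: subject of the clause headed by 'argued'; c-commands the pronoun but lies outside its binding domain — allowed.

Claire's sister, Diana, Sofia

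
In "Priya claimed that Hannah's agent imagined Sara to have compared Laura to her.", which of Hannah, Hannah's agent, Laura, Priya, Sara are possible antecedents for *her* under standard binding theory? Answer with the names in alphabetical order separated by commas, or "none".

Hannah, Hannah's agent, Priya

*her* is a pronoun; Principle B requires it to be free in its binding domain — the clause headed by 'compared'.
— Hannah: possessor inside the subject DP of the clause headed by 'imagined'; does not c-command the pronoun — Principle B does not apply; allowed.
— Hannah's agent: subject of the clause headed by 'imagined'; c-commands the pronoun but lies outside its binding domain — allowed.
— Laura: object of the clause headed by 'compared'; c-commands the pronoun within its binding domain — blocked (Principle B).
— Priya: subject of the matrix clause; c-commands the pronoun but lies outside its binding domain — allowed.
— Sara: subject of the clause headed by 'compared'; c-commands the pronoun within its binding domain — blocked (Principle B).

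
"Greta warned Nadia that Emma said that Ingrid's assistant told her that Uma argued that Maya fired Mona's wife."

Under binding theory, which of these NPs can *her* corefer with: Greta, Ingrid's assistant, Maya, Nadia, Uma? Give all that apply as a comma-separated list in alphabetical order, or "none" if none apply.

Greta, Nadia

*her* is a pronoun; Principle B requires it to be free in its binding domain — the clause headed by 'told'.
— Greta: subject of the matrix clause; c-commands the pronoun but lies outside its binding domain — allowed.
— Ingrid's assistant: subject of the clause headed by 'told'; c-commands the pronoun within its binding domain — blocked (Principle B).
— Maya: subject of the clause headed by 'fired'; is c-commanded by the pronoun; coreference would bind this R-expression — blocked (Principle C).
— Nadia: object of the matrix clause; c-commands the pronoun but lies outside its binding domain — allowed.
— Uma: subject of the clause headed by 'argued'; is c-commanded by the pronoun; coreference would bind this R-expression — blocked (Principle C).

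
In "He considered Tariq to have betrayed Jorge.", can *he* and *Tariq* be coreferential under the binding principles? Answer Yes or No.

*Tariq* is an R-expression; Principle C requires it to be free (not bound by any c-commanding expression).
— he: subject of the matrix clause; the pronoun c-commands the R-expression — coreference blocked (Principle C).

No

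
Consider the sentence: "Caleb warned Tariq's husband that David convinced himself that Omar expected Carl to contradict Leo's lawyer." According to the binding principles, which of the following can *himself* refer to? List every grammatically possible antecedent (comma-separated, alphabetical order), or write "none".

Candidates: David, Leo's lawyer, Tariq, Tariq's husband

*himself* is a reflexive; Principle A requires it to be bound within its binding domain — the clause headed by 'convinced'.
— David: subject of the clause headed by 'convinced'; c-commands the reflexive within its binding domain — allowed (Principle A).
— Leo's lawyer: object of the clause headed by 'contradict'; does not c-command the reflexive — cannot bind it (Principle A).
— Tariq: possessor inside the object DP of the matrix clause; does not c-command the reflexive — cannot bind it (Principle A).
— Tariq's husband: object of the matrix clause; c-commands the reflexive but lies outside its binding domain — cannot bind it (Principle A).

David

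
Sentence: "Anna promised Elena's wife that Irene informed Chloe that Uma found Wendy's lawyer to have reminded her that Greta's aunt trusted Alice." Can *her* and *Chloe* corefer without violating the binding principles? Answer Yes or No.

*Chloe* is an R-expression; Principle C requires it to be free (not bound by any c-commanding expression).
— her: object of the clause headed by 'reminded'; the pronoun does not c-command the R-expression — coreference allowed.

Yes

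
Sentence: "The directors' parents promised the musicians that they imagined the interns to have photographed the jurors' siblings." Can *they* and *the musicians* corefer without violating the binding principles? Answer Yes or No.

*the musicians* is an R-expression; Principle C requires it to be free (not bound by any c-commanding expression).
— they: subject of the clause headed by 'imagined'; the pronoun does not c-command the R-expression — coreference allowed.

Yes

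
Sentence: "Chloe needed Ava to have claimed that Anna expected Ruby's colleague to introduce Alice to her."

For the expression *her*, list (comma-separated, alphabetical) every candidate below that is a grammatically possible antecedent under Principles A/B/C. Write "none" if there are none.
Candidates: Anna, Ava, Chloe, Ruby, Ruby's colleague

Anna, Ava, Chloe, Ruby

*her* is a pronoun; Principle B requires it to be free in its binding domain — the clause headed by 'introduce'.
— Anna: subject of the clause headed by 'expected'; c-commands the pronoun but lies outside its binding domain — allowed.
— Ava: subject of the clause headed by 'claimed'; c-commands the pronoun but lies outside its binding domain — allowed.
— Chloe: subject of the matrix clause; c-commands the pronoun but lies outside its binding domain — allowed.
— Ruby: possessor inside the subject DP of the clause headed by 'introduce'; does not c-command the pronoun — Principle B does not apply; allowed.
— Ruby's colleague: subject of the clause headed by 'introduce'; c-commands the pronoun within its binding domain — blocked (Principle B).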